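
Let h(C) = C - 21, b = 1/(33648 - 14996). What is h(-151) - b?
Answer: -3208145/18652 ≈ -172.00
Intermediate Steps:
b = 1/18652 ≈ 5.3614e-5
h(C) = -21 + C
h(-151) - b = (-21 - 151) - 1*1/18652 = -172 - 1/18652 = -3208145/18652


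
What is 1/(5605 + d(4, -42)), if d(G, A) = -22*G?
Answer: 1/5517 ≈ 0.00018126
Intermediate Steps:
1/(5605 + d(4, -42)) = 1/(5605 - 22*4) = 1/(5605 - 88) = 1/5517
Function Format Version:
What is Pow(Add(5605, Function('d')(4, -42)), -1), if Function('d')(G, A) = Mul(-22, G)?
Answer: Rational(1, 5517) ≈ 0.00018126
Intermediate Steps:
Pow(Add(5605, Function('d')(4, -42)), -1) = Pow(Add(5605, Mul(-22, 4)), -1) = Pow(Add(5605, -88), -1) = Pow(5517, -1) = Rational(1, 5517)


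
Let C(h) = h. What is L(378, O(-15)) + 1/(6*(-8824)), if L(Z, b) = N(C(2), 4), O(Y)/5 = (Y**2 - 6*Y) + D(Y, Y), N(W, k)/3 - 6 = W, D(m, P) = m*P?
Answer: 1270655/52944 ≈ 24.000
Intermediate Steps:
D(m, P) = P*m
N(W, k) = 18 + 3*W
O(Y) = -30*Y + 10*Y**2 (O(Y) = 5*((Y**2 - 6*Y) + Y*Y) = 5*((Y**2 - 6*Y) + Y**2) = 5*(-6*Y + 2*Y**2) = -30*Y + 10*Y**2)
L(Z, b) = 24 (L(Z, b) = 18 + 3*2 = 18 + 6 = 24)
L(378, O(-15)) + 1/(6*(-8824)) = 24 + 1/(6*(-8824)) = 24 + 1/(-52944) = 24 - 1/52944 = 1270655/52944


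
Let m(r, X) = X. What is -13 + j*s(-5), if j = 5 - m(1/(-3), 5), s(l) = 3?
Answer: -13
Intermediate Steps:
j = 0 (j = 5 - 1*5 = 5 - 5 = 0)
-13 + j*s(-5) = -13 + 0*3 = -13 + 0 = -13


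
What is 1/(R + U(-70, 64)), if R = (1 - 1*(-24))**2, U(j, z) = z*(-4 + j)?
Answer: -1/4111 ≈ -0.00024325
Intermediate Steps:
R = 625 (R = (1 + 24)**2 = 25**2 = 625)
1/(R + U(-70, 64)) = 1/(625 + 64*(-4 - 70)) = 1/(625 + 64*(-74)) = 1/(625 - 4736) = 1/(-4111) = -1/4111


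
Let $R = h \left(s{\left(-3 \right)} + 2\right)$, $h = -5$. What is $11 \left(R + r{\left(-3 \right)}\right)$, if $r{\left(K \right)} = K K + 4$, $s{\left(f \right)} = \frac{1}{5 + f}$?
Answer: $\frac{11}{2} \approx 5.5$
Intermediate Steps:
$R = - \frac{25}{2}$ ($R = - 5 \left(\frac{1}{5 - 3} + 2\right) = - 5 \left(\frac{1}{2} + 2\right) = \left(-5\right) \frac{5}{2} = - \frac{25}{2} \approx -12.5$)
$r{\left(K \right)} = 4 + K^{2}$ ($r{\left(K \right)} = K^{2} + 4 = 4 + K^{2}$)
$11 \left(R + r{\left(-3 \right)}\right) = 11 \left(- \frac{25}{2} + \left(4 + \left(-3\right)^{2}\right)\right) = 11 \left(- \frac{25}{2} + \left(4 + 9\right)\right) = 11 \left(- \frac{25}{2} + 13\right) = 11 \cdot \frac{1}{2} = \frac{11}{2}$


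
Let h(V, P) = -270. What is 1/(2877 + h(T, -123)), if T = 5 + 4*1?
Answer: 1/2607 ≈ 0.00038358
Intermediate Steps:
T = 9 (T = 5 + 4 = 9)
1/(2877 + h(T, -123)) = 1/(2877 - 270) = 1/2607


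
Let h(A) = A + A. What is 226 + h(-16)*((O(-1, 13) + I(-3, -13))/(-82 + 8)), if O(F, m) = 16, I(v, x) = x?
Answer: 8410/37 ≈ 227.30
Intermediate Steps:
h(A) = 2*A
226 + h(-16)*((O(-1, 13) + I(-3, -13))/(-82 + 8)) = 226 + (2*(-16))*((16 - 13)/(-82 + 8)) = 226 - 96/(-74) = 226 - 96*(-1)/74 = 226 - 32*(-3/74) = 226 + 48/37 = 8410/37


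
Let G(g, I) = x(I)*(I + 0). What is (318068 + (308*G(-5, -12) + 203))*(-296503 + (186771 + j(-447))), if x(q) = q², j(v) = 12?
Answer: 23474923160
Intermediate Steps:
G(g, I) = I³ (G(g, I) = I²*(I + 0) = I²*I = I³)
(318068 + (308*G(-5, -12) + 203))*(-296503 + (186771 + j(-447))) = (318068 + (308*(-12)³ + 203))*(-296503 + (186771 + 12)) = (318068 + (308*(-1728) + 203))*(-296503 + 186783) = (318068 + (-532224 + 203))*(-109720) = (318068 - 532021)*(-109720) = -213953*(-109720) = 23474923160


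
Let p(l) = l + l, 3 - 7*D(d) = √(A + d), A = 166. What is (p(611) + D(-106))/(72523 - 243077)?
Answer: -8557/1193878 + √15/596939 ≈ -0.0071609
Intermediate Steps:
D(d) = 3/7 - √(166 + d)/7
p(l) = 2*l
(p(611) + D(-106))/(72523 - 243077) = (2*611 + (3/7 - √(166 - 106)/7))/(72523 - 243077) = (1222 + (3/7 - 2*√15/7))/(-170554) = (1222 + (3/7 - 2*√15/7))*(-1/170554) = (8557/7 - 2*√15/7)*(-1/170554) = -8557/1193878 + √15/596939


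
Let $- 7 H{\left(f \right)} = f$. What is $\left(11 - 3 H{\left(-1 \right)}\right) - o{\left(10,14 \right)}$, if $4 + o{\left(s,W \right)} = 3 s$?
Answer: $- \frac{108}{7} \approx -15.429$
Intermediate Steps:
$H{\left(f \right)} = - \frac{f}{7}$
$o{\left(s,W \right)} = -4 + 3 s$
$\left(11 - 3 H{\left(-1 \right)}\right) - o{\left(10,14 \right)} = \left(11 - 3 \left(\left(- \frac{1}{7}\right) \left(-1\right)\right)\right) - \left(-4 + 3 \cdot 10\right) = \left(11 - \frac{3}{7}\right) - \left(-4 + 30\right) = \left(11 - \frac{3}{7}\right) - 26 = \frac{74}{7} - 26 = - \frac{108}{7}$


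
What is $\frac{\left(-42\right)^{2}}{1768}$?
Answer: $\frac{441}{442} \approx 0.99774$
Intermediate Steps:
$\frac{\left(-42\right)^{2}}{1768} = 1764 \cdot \frac{1}{1768} = \frac{441}{442}$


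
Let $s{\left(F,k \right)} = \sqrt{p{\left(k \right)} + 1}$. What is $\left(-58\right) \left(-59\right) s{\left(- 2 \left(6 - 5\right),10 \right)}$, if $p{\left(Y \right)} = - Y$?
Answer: $10266 i \approx 10266.0 i$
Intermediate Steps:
$s{\left(F,k \right)} = \sqrt{1 - k}$ ($s{\left(F,k \right)} = \sqrt{- k + 1} = \sqrt{1 - k}$)
$\left(-58\right) \left(-59\right) s{\left(- 2 \left(6 - 5\right),10 \right)} = \left(-58\right) \left(-59\right) \sqrt{1 - 10} = 3422 \sqrt{1 - 10} = 3422 \sqrt{-9} = 3422 \cdot 3 i = 10266 i$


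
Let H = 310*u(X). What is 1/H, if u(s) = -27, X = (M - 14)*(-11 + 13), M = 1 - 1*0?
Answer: -1/8370 ≈ -0.00011947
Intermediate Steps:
M = 1 (M = 1 + 0 = 1)
X = -26 (X = (1 - 14)*(-11 + 13) = -13*2 = -26)
H = -8370 (H = 310*(-27) = -8370)
1/H = 1/(-8370) = -1/8370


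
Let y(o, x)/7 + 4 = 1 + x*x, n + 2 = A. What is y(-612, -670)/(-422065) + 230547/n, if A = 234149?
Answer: -30402351498/4705964455 ≈ -6.4604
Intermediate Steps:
n = 234147 (n = -2 + 234149 = 234147)
y(o, x) = -21 + 7*x² (y(o, x) = -28 + 7*(1 + x*x) = -28 + 7*(1 + x²) = -28 + (7 + 7*x²) = -21 + 7*x²)
y(-612, -670)/(-422065) + 230547/n = (-21 + 7*(-670)²)/(-422065) + 230547/234147 = (-21 + 7*448900)*(-1/422065) + 230547*(1/234147) = (-21 + 3142300)*(-1/422065) + 76849/78049 = 3142279*(-1/422065) + 76849/78049 = -448897/60295 + 76849/78049 = -30402351498/4705964455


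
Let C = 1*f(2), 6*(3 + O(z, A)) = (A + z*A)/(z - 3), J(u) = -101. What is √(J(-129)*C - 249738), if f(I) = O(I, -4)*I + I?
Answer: I*√249738 ≈ 499.74*I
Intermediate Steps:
O(z, A) = -3 + (A + A*z)/(6*(-3 + z)) (O(z, A) = -3 + ((A + z*A)/(z - 3))/6 = -3 + ((A + A*z)/(-3 + z))/6 = -3 + (A + A*z)/(6*(-3 + z)))
f(I) = I + I*(50 - 22*I)/(6*(-3 + I)) (f(I) = ((54 - 4 - 18*I - 4*I)/(6*(-3 + I)))*I + I = ((50 - 22*I)/(6*(-3 + I)))*I + I = I*(50 - 22*I)/(6*(-3 + I)) + I = I + I*(50 - 22*I)/(6*(-3 + I)))
C = 0 (C = 1*((8/3)*2*(2 - 1*2)/(-3 + 2)) = 1*((8/3)*2*(2 - 2)/(-1)) = 1*((8/3)*2*(-1)*0) = 1*0 = 0)
√(J(-129)*C - 249738) = √(-101*0 - 249738) = √(0 - 249738) = √(-249738) = I*√249738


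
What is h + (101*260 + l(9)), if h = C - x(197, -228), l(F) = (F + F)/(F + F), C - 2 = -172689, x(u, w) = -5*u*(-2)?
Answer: -148396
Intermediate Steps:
x(u, w) = 10*u
C = -172687 (C = 2 - 172689 = -172687)
l(F) = 1 (l(F) = (2*F)/((2*F)) = (2*F)*(1/(2*F)) = 1)
h = -174657 (h = -172687 - 10*197 = -172687 - 1*1970 = -172687 - 1970 = -174657)
h + (101*260 + l(9)) = -174657 + (101*260 + 1) = -174657 + (26260 + 1) = -174657 + 26261 = -148396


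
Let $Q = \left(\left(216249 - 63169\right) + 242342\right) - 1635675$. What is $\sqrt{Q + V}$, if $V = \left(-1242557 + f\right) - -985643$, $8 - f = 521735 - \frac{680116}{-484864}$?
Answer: $\frac{i \sqrt{463504273201902}}{15152} \approx 1420.9 i$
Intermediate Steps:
$Q = -1240253$ ($Q = \left(\left(216249 - 63169\right) + 242342\right) - 1635675 = \left(153080 + 242342\right) - 1635675 = 395422 - 1635675 = -1240253$)
$f = - \frac{63241830061}{121216}$ ($f = 8 - \left(521735 - \frac{680116}{-484864}\right) = 8 - \left(521735 - 680116 \left(- \frac{1}{484864}\right)\right) = 8 - \left(521735 - - \frac{170029}{121216}\right) = 8 - \left(521735 + \frac{170029}{121216}\right) = 8 - \frac{63242799789}{121216} = - \frac{63241830061}{121216} \approx -5.2173 \cdot 10^{5}$)
$V = - \frac{94383917485}{121216}$ ($V = \left(-1242557 - \frac{63241830061}{121216}\right) - -985643 = - \frac{213859619373}{121216} + 985643 = - \frac{94383917485}{121216} \approx -7.7864 \cdot 10^{5}$)
$\sqrt{Q + V} = \sqrt{-1240253 - \frac{94383917485}{121216}} = \sqrt{- \frac{244722425133}{121216}} = \frac{i \sqrt{463504273201902}}{15152}$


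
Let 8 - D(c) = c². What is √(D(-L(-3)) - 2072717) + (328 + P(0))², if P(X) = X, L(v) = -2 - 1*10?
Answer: 107584 + 3*I*√230317 ≈ 1.0758e+5 + 1439.7*I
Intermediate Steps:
L(v) = -12 (L(v) = -2 - 10 = -12)
D(c) = 8 - c²
√(D(-L(-3)) - 2072717) + (328 + P(0))² = √((8 - (-1*(-12))²) - 2072717) + (328 + 0)² = √((8 - 1*12²) - 2072717) + 328² = √((8 - 1*144) - 2072717) + 107584 = √((8 - 144) - 2072717) + 107584 = √(-136 - 2072717) + 107584 = √(-2072853) + 107584 = 3*I*√230317 + 107584 = 107584 + 3*I*√230317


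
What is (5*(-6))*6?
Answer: -180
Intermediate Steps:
(5*(-6))*6 = -30*6 = -180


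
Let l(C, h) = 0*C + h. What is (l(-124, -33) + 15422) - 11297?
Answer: 4092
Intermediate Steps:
l(C, h) = h (l(C, h) = 0 + h = h)
(l(-124, -33) + 15422) - 11297 = (-33 + 15422) - 11297 = 15389 - 11297 = 4092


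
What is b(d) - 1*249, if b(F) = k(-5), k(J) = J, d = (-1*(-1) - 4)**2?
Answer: -254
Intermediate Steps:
d = 9 (d = (1 - 4)**2 = (-3)**2 = 9)
b(F) = -5
b(d) - 1*249 = -5 - 1*249 = -5 - 249 = -254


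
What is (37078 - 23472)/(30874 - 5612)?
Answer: 6803/12631 ≈ 0.53860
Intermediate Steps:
(37078 - 23472)/(30874 - 5612) = 13606/25262 = 13606*(1/25262) = 6803/12631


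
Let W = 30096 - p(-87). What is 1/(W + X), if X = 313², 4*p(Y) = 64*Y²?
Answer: 1/6961 ≈ 0.00014366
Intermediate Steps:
p(Y) = 16*Y² (p(Y) = (64*Y²)/4 = 16*Y²)
X = 97969
W = -91008 (W = 30096 - 16*(-87)² = 30096 - 16*7569 = 30096 - 1*121104 = 30096 - 121104 = -91008)
1/(W + X) = 1/(-91008 + 97969) = 1/6961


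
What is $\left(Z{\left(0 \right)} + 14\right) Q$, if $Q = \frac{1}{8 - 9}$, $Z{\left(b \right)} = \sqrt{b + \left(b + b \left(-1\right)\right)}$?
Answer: $-14$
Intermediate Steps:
$Z{\left(b \right)} = \sqrt{b}$ ($Z{\left(b \right)} = \sqrt{b + \left(b - b\right)} = \sqrt{b + 0} = \sqrt{b}$)
$Q = -1$ ($Q = \frac{1}{-1} = -1$)
$\left(Z{\left(0 \right)} + 14\right) Q = \left(\sqrt{0} + 14\right) \left(-1\right) = \left(0 + 14\right) \left(-1\right) = 14 \left(-1\right) = -14$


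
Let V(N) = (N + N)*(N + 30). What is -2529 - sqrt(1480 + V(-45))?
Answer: -2529 - sqrt(2830) ≈ -2582.2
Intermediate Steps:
V(N) = 2*N*(30 + N) (V(N) = (2*N)*(30 + N) = 2*N*(30 + N))
-2529 - sqrt(1480 + V(-45)) = -2529 - sqrt(1480 + 2*(-45)*(30 - 45)) = -2529 - sqrt(1480 + 2*(-45)*(-15)) = -2529 - sqrt(1480 + 1350) = -2529 - sqrt(2830)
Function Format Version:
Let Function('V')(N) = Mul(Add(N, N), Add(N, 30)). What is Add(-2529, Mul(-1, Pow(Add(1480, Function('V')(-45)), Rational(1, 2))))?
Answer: Add(-2529, Mul(-1, Pow(2830, Rational(1, 2)))) ≈ -2582.2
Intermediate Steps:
Function('V')(N) = Mul(2, N, Add(30, N)) (Function('V')(N) = Mul(Mul(2, N), Add(30, N)) = Mul(2, N, Add(30, N)))
Add(-2529, Mul(-1, Pow(Add(1480, Function('V')(-45)), Rational(1, 2)))) = Add(-2529, Mul(-1, Pow(Add(1480, Mul(2, -45, Add(30, -45))), Rational(1, 2)))) = Add(-2529, Mul(-1, Pow(Add(1480, Mul(2, -45, -15)), Rational(1, 2)))) = Add(-2529, Mul(-1, Pow(Add(1480, 1350), Rational(1, 2)))) = Add(-2529, Mul(-1, Pow(2830, Rational(1, 2))))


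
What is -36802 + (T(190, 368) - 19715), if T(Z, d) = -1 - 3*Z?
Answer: -57088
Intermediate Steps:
-36802 + (T(190, 368) - 19715) = -36802 + ((-1 - 3*190) - 19715) = -36802 + ((-1 - 570) - 19715) = -36802 + (-571 - 19715) = -36802 - 20286 = -57088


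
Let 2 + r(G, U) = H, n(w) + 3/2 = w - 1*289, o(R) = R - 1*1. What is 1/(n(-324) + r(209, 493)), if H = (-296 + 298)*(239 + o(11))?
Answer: -2/237 ≈ -0.0084388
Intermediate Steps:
o(R) = -1 + R (o(R) = R - 1 = -1 + R)
n(w) = -581/2 + w (n(w) = -3/2 + (w - 1*289) = -3/2 + (w - 289) = -3/2 + (-289 + w) = -581/2 + w)
H = 498 (H = (-296 + 298)*(239 + (-1 + 11)) = 2*(239 + 10) = 2*249 = 498)
r(G, U) = 496 (r(G, U) = -2 + 498 = 496)
1/(n(-324) + r(209, 493)) = 1/((-581/2 - 324) + 496) = 1/(-1229/2 + 496) = 1/(-237/2) = -2/237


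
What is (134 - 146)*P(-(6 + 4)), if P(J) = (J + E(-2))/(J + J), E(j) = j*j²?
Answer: -54/5 ≈ -10.800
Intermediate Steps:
E(j) = j³
P(J) = (-8 + J)/(2*J) (P(J) = (J + (-2)³)/(J + J) = (J - 8)/((2*J)) = (-8 + J)*(1/(2*J)) = (-8 + J)/(2*J))
(134 - 146)*P(-(6 + 4)) = (134 - 146)*((-8 - (6 + 4))/(2*((-(6 + 4))))) = -6*(-8 - 1*10)/((-1*10)) = -6*(-8 - 10)/(-10) = -6*(-1)*(-18)/10 = -12*9/10 = -54/5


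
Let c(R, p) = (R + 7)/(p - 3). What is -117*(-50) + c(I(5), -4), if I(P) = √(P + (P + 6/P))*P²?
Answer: 5849 - 10*√70/7 ≈ 5837.0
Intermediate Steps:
I(P) = P²*√(2*P + 6/P) (I(P) = √(P + (P + 6/P))*P² = √(2*P + 6/P)*P² = P²*√(2*P + 6/P))
c(R, p) = (7 + R)/(-3 + p)
-117*(-50) + c(I(5), -4) = -117*(-50) + (7 + 5²*√(2*5 + 6/5))/(-3 - 4) = 5850 + (7 + 25*√(10 + 6*(⅕)))/(-7) = 5850 - (7 + 25*√(10 + 6/5))/7 = 5850 - (7 + 25*√(56/5))/7 = 5850 - (7 + 25*(2*√70/5))/7 = 5850 - (7 + 10*√70)/7 = 5850 + (-1 - 10*√70/7) = 5849 - 10*√70/7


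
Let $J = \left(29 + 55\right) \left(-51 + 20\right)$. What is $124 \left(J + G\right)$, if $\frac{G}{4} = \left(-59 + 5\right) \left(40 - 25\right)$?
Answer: $-724656$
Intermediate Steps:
$J = -2604$ ($J = 84 \left(-31\right) = -2604$)
$G = -3240$ ($G = 4 \left(-59 + 5\right) \left(40 - 25\right) = 4 \left(\left(-54\right) 15\right) = 4 \left(-810\right) = -3240$)
$124 \left(J + G\right) = 124 \left(-2604 - 3240\right) = 124 \left(-5844\right) = -724656$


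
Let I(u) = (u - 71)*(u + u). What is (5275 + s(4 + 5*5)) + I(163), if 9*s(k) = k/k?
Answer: 317404/9 ≈ 35267.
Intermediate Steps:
I(u) = 2*u*(-71 + u) (I(u) = (-71 + u)*(2*u) = 2*u*(-71 + u))
s(k) = 1/9 (s(k) = (k/k)/9 = (1/9)*1 = 1/9)
(5275 + s(4 + 5*5)) + I(163) = (5275 + 1/9) + 2*163*(-71 + 163) = 47476/9 + 2*163*92 = 47476/9 + 29992 = 317404/9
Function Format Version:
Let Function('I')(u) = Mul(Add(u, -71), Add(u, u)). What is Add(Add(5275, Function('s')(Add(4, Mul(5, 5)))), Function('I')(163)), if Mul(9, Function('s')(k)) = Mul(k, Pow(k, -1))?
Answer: Rational(317404, 9) ≈ 35267.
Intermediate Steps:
Function('I')(u) = Mul(2, u, Add(-71, u)) (Function('I')(u) = Mul(Add(-71, u), Mul(2, u)) = Mul(2, u, Add(-71, u)))
Function('s')(k) = Rational(1, 9) (Function('s')(k) = Mul(Rational(1, 9), Mul(k, Pow(k, -1))) = Mul(Rational(1, 9), 1) = Rational(1, 9))
Add(Add(5275, Function('s')(Add(4, Mul(5, 5)))), Function('I')(163)) = Add(Add(5275, Rational(1, 9)), Mul(2, 163, Add(-71, 163))) = Add(Rational(47476, 9), Mul(2, 163, 92)) = Add(Rational(47476, 9), 29992) = Rational(317404, 9)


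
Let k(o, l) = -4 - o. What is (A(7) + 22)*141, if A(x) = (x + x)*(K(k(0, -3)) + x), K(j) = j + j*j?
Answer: 40608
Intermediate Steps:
K(j) = j + j²
A(x) = 2*x*(12 + x) (A(x) = (x + x)*((-4 - 1*0)*(1 + (-4 - 1*0)) + x) = (2*x)*((-4 + 0)*(1 + (-4 + 0)) + x) = (2*x)*(-4*(1 - 4) + x) = (2*x)*(-4*(-3) + x) = (2*x)*(12 + x) = 2*x*(12 + x))
(A(7) + 22)*141 = (2*7*(12 + 7) + 22)*141 = (2*7*19 + 22)*141 = (266 + 22)*141 = 288*141 = 40608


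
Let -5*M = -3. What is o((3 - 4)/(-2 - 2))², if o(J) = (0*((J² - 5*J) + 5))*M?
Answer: 0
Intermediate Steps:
M = ⅗ (M = -⅕*(-3) = ⅗ ≈ 0.60000)
o(J) = 0 (o(J) = (0*((J² - 5*J) + 5))*(⅗) = (0*(5 + J² - 5*J))*(⅗) = 0*(⅗) = 0)
o((3 - 4)/(-2 - 2))² = 0² = 0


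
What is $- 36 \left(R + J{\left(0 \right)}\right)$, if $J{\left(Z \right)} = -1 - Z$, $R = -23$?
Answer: $864$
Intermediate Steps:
$- 36 \left(R + J{\left(0 \right)}\right) = - 36 \left(-23 - 1\right) = \left(-36\right) \left(-24\right) = 864$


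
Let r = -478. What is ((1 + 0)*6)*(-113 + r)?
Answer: -3546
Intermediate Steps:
((1 + 0)*6)*(-113 + r) = ((1 + 0)*6)*(-113 - 478) = (1*6)*(-591) = 6*(-591) = -3546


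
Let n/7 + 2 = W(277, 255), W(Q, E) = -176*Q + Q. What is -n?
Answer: 339339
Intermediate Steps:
W(Q, E) = -175*Q
n = -339339 (n = -14 + 7*(-175*277) = -14 + 7*(-48475) = -14 - 339325 = -339339)
-n = -1*(-339339) = 339339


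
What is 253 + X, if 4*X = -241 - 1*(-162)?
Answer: 933/4 ≈ 233.25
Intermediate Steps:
X = -79/4 (X = (-241 - 1*(-162))/4 = (-241 + 162)/4 = (¼)*(-79) = -79/4 ≈ -19.750)
253 + X = 253 - 79/4 = 933/4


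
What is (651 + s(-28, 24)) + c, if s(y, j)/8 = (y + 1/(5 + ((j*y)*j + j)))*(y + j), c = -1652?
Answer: -1690363/16099 ≈ -105.00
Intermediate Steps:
s(y, j) = 8*(j + y)*(y + 1/(5 + j + y*j²)) (s(y, j) = 8*((y + 1/(5 + ((j*y)*j + j)))*(y + j)) = 8*((y + 1/(5 + (y*j² + j)))*(j + y)) = 8*((y + 1/(5 + (j + y*j²)))*(j + y)) = 8*((y + 1/(5 + j + y*j²))*(j + y)) = 8*((j + y)*(y + 1/(5 + j + y*j²))) = 8*(j + y)*(y + 1/(5 + j + y*j²)))
(651 + s(-28, 24)) + c = (651 + 8*(24 - 28 + 5*(-28)² + 24*(-28)² - 28*24² + 24²*(-28)³ + 24³*(-28)² + 5*24*(-28))/(5 + 24 - 28*24²)) - 1652 = (651 + 8*(24 - 28 + 5*784 + 24*784 - 28*576 + 576*(-21952) + 13824*784 - 3360)/(5 + 24 - 28*576)) - 1652 = (651 + 8*(24 - 28 + 3920 + 18816 - 16128 - 12644352 + 10838016 - 3360)/(5 + 24 - 16128)) - 1652 = (651 + 8*(-1803092)/(-16099)) - 1652 = (651 + 8*(-1/16099)*(-1803092)) - 1652 = (651 + 14424736/16099) - 1652 = 24905185/16099 - 1652 = -1690363/16099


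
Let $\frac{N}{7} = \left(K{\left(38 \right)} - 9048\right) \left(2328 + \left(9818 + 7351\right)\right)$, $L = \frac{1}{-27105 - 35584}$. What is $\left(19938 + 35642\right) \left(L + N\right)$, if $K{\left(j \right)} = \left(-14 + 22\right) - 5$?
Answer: $- \frac{4301147017929609680}{62689} \approx -6.8611 \cdot 10^{13}$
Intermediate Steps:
$L = - \frac{1}{62689}$ ($L = \frac{1}{-62689} = - \frac{1}{62689} \approx -1.5952 \cdot 10^{-5}$)
$K{\left(j \right)} = 3$ ($K{\left(j \right)} = 8 - 5 = 3$)
$N = -1234452555$ ($N = 7 \left(3 - 9048\right) \left(2328 + \left(9818 + 7351\right)\right) = 7 \left(- 9045 \left(2328 + 17169\right)\right) = 7 \left(\left(-9045\right) 19497\right) = 7 \left(-176350365\right) = -1234452555$)
$\left(19938 + 35642\right) \left(L + N\right) = \left(19938 + 35642\right) \left(- \frac{1}{62689} - 1234452555\right) = 55580 \left(- \frac{77386596220396}{62689}\right) = - \frac{4301147017929609680}{62689}$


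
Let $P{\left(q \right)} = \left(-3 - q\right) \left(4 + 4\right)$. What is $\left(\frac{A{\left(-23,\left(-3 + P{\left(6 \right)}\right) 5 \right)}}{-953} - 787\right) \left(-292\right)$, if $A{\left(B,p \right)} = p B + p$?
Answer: $\frac{221412212}{953} \approx 2.3233 \cdot 10^{5}$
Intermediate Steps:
$P{\left(q \right)} = -24 - 8 q$ ($P{\left(q \right)} = \left(-3 - q\right) 8 = -24 - 8 q$)
$A{\left(B,p \right)} = p + B p$ ($A{\left(B,p \right)} = B p + p = p + B p$)
$\left(\frac{A{\left(-23,\left(-3 + P{\left(6 \right)}\right) 5 \right)}}{-953} - 787\right) \left(-292\right) = \left(\frac{\left(-3 - 72\right) 5 \left(1 - 23\right)}{-953} - 787\right) \left(-292\right) = \left(\left(-3 - 72\right) 5 \left(-22\right) \left(- \frac{1}{953}\right) - 787\right) \left(-292\right) = \left(\left(-75\right) 5 \left(-22\right) \left(- \frac{1}{953}\right) - 787\right) \left(-292\right) = \left(\left(-375\right) \left(-22\right) \left(- \frac{1}{953}\right) - 787\right) \left(-292\right) = \left(8250 \left(- \frac{1}{953}\right) - 787\right) \left(-292\right) = \left(- \frac{8250}{953} - 787\right) \left(-292\right) = \left(- \frac{758261}{953}\right) \left(-292\right) = \frac{221412212}{953}$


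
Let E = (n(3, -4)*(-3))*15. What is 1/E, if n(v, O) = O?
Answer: 1/180 ≈ 0.0055556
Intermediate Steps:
E = 180 (E = -4*(-3)*15 = 12*15 = 180)
1/E = 1/180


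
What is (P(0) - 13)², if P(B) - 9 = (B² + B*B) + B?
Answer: 16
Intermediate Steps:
P(B) = 9 + B + 2*B² (P(B) = 9 + ((B² + B*B) + B) = 9 + ((B² + B²) + B) = 9 + (2*B² + B) = 9 + (B + 2*B²) = 9 + B + 2*B²)
(P(0) - 13)² = ((9 + 0 + 2*0²) - 13)² = ((9 + 0 + 2*0) - 13)² = ((9 + 0 + 0) - 13)² = (9 - 13)² = (-4)² = 16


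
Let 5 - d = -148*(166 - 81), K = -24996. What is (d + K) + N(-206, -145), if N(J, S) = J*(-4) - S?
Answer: -11442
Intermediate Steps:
d = 12585 (d = 5 - (-148)*(166 - 81) = 5 - (-148)*85 = 5 - 1*(-12580) = 5 + 12580 = 12585)
N(J, S) = -S - 4*J (N(J, S) = -4*J - S = -S - 4*J)
(d + K) + N(-206, -145) = (12585 - 24996) + (-1*(-145) - 4*(-206)) = -12411 + (145 + 824) = -12411 + 969 = -11442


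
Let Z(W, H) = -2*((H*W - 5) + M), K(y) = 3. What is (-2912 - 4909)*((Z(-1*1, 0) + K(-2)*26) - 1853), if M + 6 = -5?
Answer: 13632003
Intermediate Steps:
M = -11 (M = -6 - 5 = -11)
Z(W, H) = 32 - 2*H*W (Z(W, H) = -2*((H*W - 5) - 11) = -2*((-5 + H*W) - 11) = -2*(-16 + H*W) = 32 - 2*H*W)
(-2912 - 4909)*((Z(-1*1, 0) + K(-2)*26) - 1853) = (-2912 - 4909)*(((32 - 2*0*(-1*1)) + 3*26) - 1853) = -7821*(((32 - 2*0*(-1)) + 78) - 1853) = -7821*(((32 + 0) + 78) - 1853) = -7821*((32 + 78) - 1853) = -7821*(110 - 1853) = -7821*(-1743) = 13632003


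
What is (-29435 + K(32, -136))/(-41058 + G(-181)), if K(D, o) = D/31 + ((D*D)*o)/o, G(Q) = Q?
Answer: 880709/1278409 ≈ 0.68891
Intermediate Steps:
K(D, o) = D² + D/31 (K(D, o) = D*(1/31) + (D²*o)/o = D/31 + (o*D²)/o = D/31 + D² = D² + D/31)
(-29435 + K(32, -136))/(-41058 + G(-181)) = (-29435 + 32*(1/31 + 32))/(-41058 - 181) = (-29435 + 32*(993/31))/(-41239) = (-29435 + 31776/31)*(-1/41239) = -880709/31*(-1/41239) = 880709/1278409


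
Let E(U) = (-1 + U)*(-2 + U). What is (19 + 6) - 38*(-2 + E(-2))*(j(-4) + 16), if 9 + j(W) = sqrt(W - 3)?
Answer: -2635 - 380*I*sqrt(7) ≈ -2635.0 - 1005.4*I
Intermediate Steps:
j(W) = -9 + sqrt(-3 + W) (j(W) = -9 + sqrt(W - 3) = -9 + sqrt(-3 + W))
(19 + 6) - 38*(-2 + E(-2))*(j(-4) + 16) = (19 + 6) - 38*(-2 + (2 + (-2)**2 - 3*(-2)))*((-9 + sqrt(-3 - 4)) + 16) = 25 - 38*(-2 + (2 + 4 + 6))*((-9 + sqrt(-7)) + 16) = 25 - 38*(-2 + 12)*((-9 + I*sqrt(7)) + 16) = 25 - 380*(7 + I*sqrt(7)) = 25 - 38*(70 + 10*I*sqrt(7)) = 25 + (-2660 - 380*I*sqrt(7)) = -2635 - 380*I*sqrt(7)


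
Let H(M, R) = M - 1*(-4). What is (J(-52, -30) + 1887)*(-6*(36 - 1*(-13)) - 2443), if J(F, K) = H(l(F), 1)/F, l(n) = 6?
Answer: -134269009/26 ≈ -5.1642e+6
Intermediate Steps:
H(M, R) = 4 + M (H(M, R) = M + 4 = 4 + M)
J(F, K) = 10/F (J(F, K) = (4 + 6)/F = 10/F)
(J(-52, -30) + 1887)*(-6*(36 - 1*(-13)) - 2443) = (10/(-52) + 1887)*(-6*(36 - 1*(-13)) - 2443) = (10*(-1/52) + 1887)*(-6*(36 + 13) - 2443) = (-5/26 + 1887)*(-6*49 - 2443) = 49057*(-294 - 2443)/26 = (49057/26)*(-2737) = -134269009/26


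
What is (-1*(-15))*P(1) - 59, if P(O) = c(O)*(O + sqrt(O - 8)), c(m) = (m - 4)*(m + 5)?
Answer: -329 - 270*I*sqrt(7) ≈ -329.0 - 714.35*I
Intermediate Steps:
c(m) = (-4 + m)*(5 + m)
P(O) = (O + sqrt(-8 + O))*(-20 + O + O**2) (P(O) = (-20 + O + O**2)*(O + sqrt(O - 8)) = (-20 + O + O**2)*(O + sqrt(-8 + O)) = (O + sqrt(-8 + O))*(-20 + O + O**2))
(-1*(-15))*P(1) - 59 = (-1*(-15))*((1 + sqrt(-8 + 1))*(-20 + 1 + 1**2)) - 59 = 15*((1 + sqrt(-7))*(-20 + 1 + 1)) - 59 = 15*((1 + I*sqrt(7))*(-18)) - 59 = 15*(-18 - 18*I*sqrt(7)) - 59 = (-270 - 270*I*sqrt(7)) - 59 = -329 - 270*I*sqrt(7)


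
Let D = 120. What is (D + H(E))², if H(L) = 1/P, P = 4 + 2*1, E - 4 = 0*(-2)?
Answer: 519841/36 ≈ 14440.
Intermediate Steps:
E = 4 (E = 4 + 0*(-2) = 4 + 0 = 4)
P = 6 (P = 4 + 2 = 6)
H(L) = ⅙ (H(L) = 1/6 = ⅙)
(D + H(E))² = (120 + ⅙)² = (721/6)² = 519841/36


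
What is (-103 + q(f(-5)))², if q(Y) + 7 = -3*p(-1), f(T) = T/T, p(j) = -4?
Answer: 9604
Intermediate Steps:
f(T) = 1
q(Y) = 5 (q(Y) = -7 - 3*(-4) = -7 + 12 = 5)
(-103 + q(f(-5)))² = (-103 + 5)² = (-98)² = 9604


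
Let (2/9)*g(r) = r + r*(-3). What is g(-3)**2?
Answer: 729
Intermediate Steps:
g(r) = -9*r (g(r) = 9*(r + r*(-3))/2 = 9*(r - 3*r)/2 = 9*(-2*r)/2 = -9*r)
g(-3)**2 = (-9*(-3))**2 = 27**2 = 729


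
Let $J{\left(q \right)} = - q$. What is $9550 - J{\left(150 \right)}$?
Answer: $9700$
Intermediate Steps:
$9550 - J{\left(150 \right)} = 9550 - \left(-1\right) 150 = 9550 - -150 = 9550 + 150 = 9700$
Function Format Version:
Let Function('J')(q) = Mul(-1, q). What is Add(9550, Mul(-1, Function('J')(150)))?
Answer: 9700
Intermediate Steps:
Add(9550, Mul(-1, Function('J')(150))) = Add(9550, Mul(-1, Mul(-1, 150))) = Add(9550, Mul(-1, -150)) = Add(9550, 150) = 9700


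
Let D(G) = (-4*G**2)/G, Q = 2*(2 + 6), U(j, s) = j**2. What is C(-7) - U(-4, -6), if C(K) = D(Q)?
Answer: -80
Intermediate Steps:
Q = 16 (Q = 2*8 = 16)
D(G) = -4*G
C(K) = -64 (C(K) = -4*16 = -64)
C(-7) - U(-4, -6) = -64 - 1*(-4)**2 = -64 - 1*16 = -64 - 16 = -80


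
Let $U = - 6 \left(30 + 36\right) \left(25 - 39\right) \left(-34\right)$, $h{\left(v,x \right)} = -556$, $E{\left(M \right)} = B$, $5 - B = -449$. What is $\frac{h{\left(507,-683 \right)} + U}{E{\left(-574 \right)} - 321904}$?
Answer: $\frac{94526}{160725} \approx 0.58812$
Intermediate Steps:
$B = 454$ ($B = 5 - -449 = 5 + 449 = 454$)
$E{\left(M \right)} = 454$
$U = -188496$ ($U = - 6 \cdot 66 \left(-14\right) \left(-34\right) = \left(-6\right) \left(-924\right) \left(-34\right) = 5544 \left(-34\right) = -188496$)
$\frac{h{\left(507,-683 \right)} + U}{E{\left(-574 \right)} - 321904} = \frac{-556 - 188496}{454 - 321904} = - \frac{189052}{-321450} = \left(-189052\right) \left(- \frac{1}{321450}\right) = \frac{94526}{160725}$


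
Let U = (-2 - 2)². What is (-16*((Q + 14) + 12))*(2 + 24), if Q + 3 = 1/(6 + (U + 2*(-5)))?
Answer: -28808/3 ≈ -9602.7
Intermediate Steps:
U = 16 (U = (-4)² = 16)
Q = -35/12 (Q = -3 + 1/(6 + (16 + 2*(-5))) = -3 + 1/(6 + (16 - 10)) = -3 + 1/(6 + 6) = -3 + 1/12 = -35/12 ≈ -2.9167)
(-16*((Q + 14) + 12))*(2 + 24) = (-16*((-35/12 + 14) + 12))*(2 + 24) = -16*(133/12 + 12)*26 = -16*277/12*26 = -1108/3*26 = -28808/3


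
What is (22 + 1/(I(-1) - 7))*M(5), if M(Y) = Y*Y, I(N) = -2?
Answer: 4925/9 ≈ 547.22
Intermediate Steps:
M(Y) = Y²
(22 + 1/(I(-1) - 7))*M(5) = (22 + 1/(-2 - 7))*5² = (22 + 1/(-9))*25 = (22 - ⅑)*25 = (197/9)*25 = 4925/9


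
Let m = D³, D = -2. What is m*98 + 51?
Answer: -733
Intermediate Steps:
m = -8 (m = (-2)³ = -8)
m*98 + 51 = -8*98 + 51 = -784 + 51 = -733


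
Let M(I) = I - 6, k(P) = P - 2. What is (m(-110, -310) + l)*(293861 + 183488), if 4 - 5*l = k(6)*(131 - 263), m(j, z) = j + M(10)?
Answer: 954698/5 ≈ 1.9094e+5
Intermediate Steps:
k(P) = -2 + P
M(I) = -6 + I
m(j, z) = 4 + j (m(j, z) = j + (-6 + 10) = j + 4 = 4 + j)
l = 532/5 (l = 4/5 - (-2 + 6)*(131 - 263)/5 = 4/5 - 4*(-132)/5 = 4/5 - 1/5*(-528) = 4/5 + 528/5 = 532/5 ≈ 106.40)
(m(-110, -310) + l)*(293861 + 183488) = ((4 - 110) + 532/5)*(293861 + 183488) = (-106 + 532/5)*477349 = (2/5)*477349 = 954698/5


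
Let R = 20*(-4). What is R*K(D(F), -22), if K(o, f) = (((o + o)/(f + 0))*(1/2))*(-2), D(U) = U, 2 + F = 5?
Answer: -240/11 ≈ -21.818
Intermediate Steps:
F = 3 (F = -2 + 5 = 3)
R = -80
K(o, f) = -2*o/f (K(o, f) = (((2*o)/f)*(1*(½)))*(-2) = ((2*o/f)*(½))*(-2) = (o/f)*(-2) = -2*o/f)
R*K(D(F), -22) = -(-160)*3/(-22) = -(-160)*3*(-1)/22 = -80*3/11 = -240/11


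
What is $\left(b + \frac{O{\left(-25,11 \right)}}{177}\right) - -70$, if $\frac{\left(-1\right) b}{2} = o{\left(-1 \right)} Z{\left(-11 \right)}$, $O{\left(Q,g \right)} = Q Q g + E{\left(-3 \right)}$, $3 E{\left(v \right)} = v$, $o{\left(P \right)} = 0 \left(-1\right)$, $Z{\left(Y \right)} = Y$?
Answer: $\frac{19264}{177} \approx 108.84$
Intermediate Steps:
$o{\left(P \right)} = 0$
$E{\left(v \right)} = \frac{v}{3}$
$O{\left(Q,g \right)} = -1 + g Q^{2}$ ($O{\left(Q,g \right)} = Q Q g + \frac{1}{3} \left(-3\right) = Q^{2} g - 1 = g Q^{2} - 1 = -1 + g Q^{2}$)
$b = 0$ ($b = - 2 \cdot 0 \left(-11\right) = \left(-2\right) 0 = 0$)
$\left(b + \frac{O{\left(-25,11 \right)}}{177}\right) - -70 = \left(0 + \frac{-1 + 11 \left(-25\right)^{2}}{177}\right) - -70 = \left(0 + \left(-1 + 11 \cdot 625\right) \frac{1}{177}\right) + 70 = \left(0 + \left(-1 + 6875\right) \frac{1}{177}\right) + 70 = \left(0 + 6874 \cdot \frac{1}{177}\right) + 70 = \left(0 + \frac{6874}{177}\right) + 70 = \frac{6874}{177} + 70 = \frac{19264}{177}$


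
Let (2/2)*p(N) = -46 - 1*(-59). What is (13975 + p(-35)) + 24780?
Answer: 38768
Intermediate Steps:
p(N) = 13 (p(N) = -46 - 1*(-59) = -46 + 59 = 13)
(13975 + p(-35)) + 24780 = (13975 + 13) + 24780 = 13988 + 24780 = 38768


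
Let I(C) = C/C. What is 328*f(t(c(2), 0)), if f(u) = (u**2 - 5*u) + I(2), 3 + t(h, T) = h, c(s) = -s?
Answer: 16728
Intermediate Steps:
I(C) = 1
t(h, T) = -3 + h
f(u) = 1 + u**2 - 5*u (f(u) = (u**2 - 5*u) + 1 = 1 + u**2 - 5*u)
328*f(t(c(2), 0)) = 328*(1 + (-3 - 1*2)**2 - 5*(-3 - 1*2)) = 328*(1 + (-3 - 2)**2 - 5*(-3 - 2)) = 328*(1 + (-5)**2 - 5*(-5)) = 328*(1 + 25 + 25) = 328*51 = 16728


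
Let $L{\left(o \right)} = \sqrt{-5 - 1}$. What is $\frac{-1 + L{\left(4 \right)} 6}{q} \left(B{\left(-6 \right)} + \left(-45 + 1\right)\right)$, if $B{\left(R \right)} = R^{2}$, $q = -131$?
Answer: $- \frac{8}{131} + \frac{48 i \sqrt{6}}{131} \approx -0.061069 + 0.89752 i$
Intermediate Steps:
$L{\left(o \right)} = i \sqrt{6}$ ($L{\left(o \right)} = \sqrt{-6} = i \sqrt{6}$)
$\frac{-1 + L{\left(4 \right)} 6}{q} \left(B{\left(-6 \right)} + \left(-45 + 1\right)\right) = \frac{-1 + i \sqrt{6} \cdot 6}{-131} \left(\left(-6\right)^{2} + \left(-45 + 1\right)\right) = \left(-1 + 6 i \sqrt{6}\right) \left(- \frac{1}{131}\right) \left(36 - 44\right) = \left(\frac{1}{131} - \frac{6 i \sqrt{6}}{131}\right) \left(-8\right) = - \frac{8}{131} + \frac{48 i \sqrt{6}}{131}$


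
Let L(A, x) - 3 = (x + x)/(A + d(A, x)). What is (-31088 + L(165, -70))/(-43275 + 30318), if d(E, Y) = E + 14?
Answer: 891115/371434 ≈ 2.3991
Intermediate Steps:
d(E, Y) = 14 + E
L(A, x) = 3 + 2*x/(14 + 2*A) (L(A, x) = 3 + (x + x)/(A + (14 + A)) = 3 + (2*x)/(14 + 2*A) = 3 + 2*x/(14 + 2*A))
(-31088 + L(165, -70))/(-43275 + 30318) = (-31088 + (21 - 70 + 3*165)/(7 + 165))/(-43275 + 30318) = (-31088 + (21 - 70 + 495)/172)/(-12957) = (-31088 + (1/172)*446)*(-1/12957) = (-31088 + 223/86)*(-1/12957) = -2673345/86*(-1/12957) = 891115/371434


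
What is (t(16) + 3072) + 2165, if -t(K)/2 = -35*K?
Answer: 6357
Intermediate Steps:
t(K) = 70*K (t(K) = -(-70)*K = 70*K)
(t(16) + 3072) + 2165 = (70*16 + 3072) + 2165 = (1120 + 3072) + 2165 = 4192 + 2165 = 6357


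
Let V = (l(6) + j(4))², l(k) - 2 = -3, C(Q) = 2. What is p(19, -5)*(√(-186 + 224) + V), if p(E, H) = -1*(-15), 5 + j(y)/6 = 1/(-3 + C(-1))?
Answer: 20535 + 15*√38 ≈ 20627.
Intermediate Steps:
j(y) = -36 (j(y) = -30 + 6/(-3 + 2) = -30 + 6/(-1) = -30 + 6*(-1) = -30 - 6 = -36)
l(k) = -1 (l(k) = 2 - 3 = -1)
p(E, H) = 15
V = 1369 (V = (-1 - 36)² = (-37)² = 1369)
p(19, -5)*(√(-186 + 224) + V) = 15*(√(-186 + 224) + 1369) = 15*(√38 + 1369) = 15*(1369 + √38) = 20535 + 15*√38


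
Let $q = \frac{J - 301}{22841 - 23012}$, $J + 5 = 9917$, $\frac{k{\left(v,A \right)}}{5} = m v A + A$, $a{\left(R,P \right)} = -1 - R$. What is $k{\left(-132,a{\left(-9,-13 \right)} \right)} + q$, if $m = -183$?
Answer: $\frac{165224269}{171} \approx 9.6622 \cdot 10^{5}$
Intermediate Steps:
$k{\left(v,A \right)} = 5 A - 915 A v$ ($k{\left(v,A \right)} = 5 \left(- 183 v A + A\right) = 5 \left(- 183 A v + A\right) = 5 \left(A - 183 A v\right) = 5 A - 915 A v$)
$J = 9912$ ($J = -5 + 9917 = 9912$)
$q = - \frac{9611}{171}$ ($q = \frac{9912 - 301}{22841 - 23012} = \frac{9611}{-171} = 9611 \left(- \frac{1}{171}\right) = - \frac{9611}{171} \approx -56.205$)
$k{\left(-132,a{\left(-9,-13 \right)} \right)} + q = 5 \left(-1 - -9\right) \left(1 - -24156\right) - \frac{9611}{171} = 5 \left(-1 + 9\right) \left(1 + 24156\right) - \frac{9611}{171} = 5 \cdot 8 \cdot 24157 - \frac{9611}{171} = 966280 - \frac{9611}{171} = \frac{165224269}{171}$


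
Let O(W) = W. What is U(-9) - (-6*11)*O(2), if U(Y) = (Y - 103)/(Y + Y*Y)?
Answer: 1174/9 ≈ 130.44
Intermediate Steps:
U(Y) = (-103 + Y)/(Y + Y**2)
U(-9) - (-6*11)*O(2) = (-103 - 9)/((-9)*(1 - 9)) - (-6*11)*2 = -1/9*(-112)/(-8) - (-66)*2 = -1/9*(-1/8)*(-112) - 1*(-132) = -14/9 + 132 = 1174/9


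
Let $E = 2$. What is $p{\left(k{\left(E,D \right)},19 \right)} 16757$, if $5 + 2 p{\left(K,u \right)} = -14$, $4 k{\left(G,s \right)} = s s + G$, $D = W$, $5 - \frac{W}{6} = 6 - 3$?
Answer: $- \frac{318383}{2} \approx -1.5919 \cdot 10^{5}$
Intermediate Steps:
$W = 12$ ($W = 30 - 6 \left(6 - 3\right) = 30 - 18 = 12$)
$D = 12$
$k{\left(G,s \right)} = \frac{G}{4} + \frac{s^{2}}{4}$ ($k{\left(G,s \right)} = \frac{s s + G}{4} = \frac{s^{2} + G}{4} = \frac{G + s^{2}}{4} = \frac{G}{4} + \frac{s^{2}}{4}$)
$p{\left(K,u \right)} = - \frac{19}{2}$ ($p{\left(K,u \right)} = - \frac{5}{2} + \frac{1}{2} \left(-14\right) = - \frac{5}{2} - 7 = - \frac{19}{2}$)
$p{\left(k{\left(E,D \right)},19 \right)} 16757 = \left(- \frac{19}{2}\right) 16757 = - \frac{318383}{2}$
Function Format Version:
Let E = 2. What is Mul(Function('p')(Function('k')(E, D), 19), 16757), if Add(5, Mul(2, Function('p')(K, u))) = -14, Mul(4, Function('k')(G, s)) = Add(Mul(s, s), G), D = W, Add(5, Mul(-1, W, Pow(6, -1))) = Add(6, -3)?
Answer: Rational(-318383, 2) ≈ -1.5919e+5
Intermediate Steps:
W = 12 (W = Add(30, Mul(-6, Add(6, -3))) = Add(30, Mul(-6, 3)) = Add(30, -18) = 12)
D = 12
Function('k')(G, s) = Add(Mul(Rational(1, 4), G), Mul(Rational(1, 4), Pow(s, 2))) (Function('k')(G, s) = Mul(Rational(1, 4), Add(Mul(s, s), G)) = Mul(Rational(1, 4), Add(Pow(s, 2), G)) = Mul(Rational(1, 4), Add(G, Pow(s, 2))) = Add(Mul(Rational(1, 4), G), Mul(Rational(1, 4), Pow(s, 2))))
Function('p')(K, u) = Rational(-19, 2) (Function('p')(K, u) = Add(Rational(-5, 2), Mul(Rational(1, 2), -14)) = Add(Rational(-5, 2), -7) = Rational(-19, 2))
Mul(Function('p')(Function('k')(E, D), 19), 16757) = Mul(Rational(-19, 2), 16757) = Rational(-318383, 2)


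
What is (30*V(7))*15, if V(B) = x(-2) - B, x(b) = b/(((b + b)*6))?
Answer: -6225/2 ≈ -3112.5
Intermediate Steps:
x(b) = 1/12 (x(b) = b/(((2*b)*6)) = b/((12*b)) = b*(1/(12*b)) = 1/12)
V(B) = 1/12 - B
(30*V(7))*15 = (30*(1/12 - 1*7))*15 = (30*(1/12 - 7))*15 = (30*(-83/12))*15 = -415/2*15 = -6225/2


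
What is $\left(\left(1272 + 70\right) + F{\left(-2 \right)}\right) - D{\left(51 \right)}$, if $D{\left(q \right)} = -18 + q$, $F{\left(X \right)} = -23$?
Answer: $1286$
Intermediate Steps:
$\left(\left(1272 + 70\right) + F{\left(-2 \right)}\right) - D{\left(51 \right)} = \left(\left(1272 + 70\right) - 23\right) - \left(-18 + 51\right) = \left(1342 - 23\right) - 33 = 1319 - 33 = 1286$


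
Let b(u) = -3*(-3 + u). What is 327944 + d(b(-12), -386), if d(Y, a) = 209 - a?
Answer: 328539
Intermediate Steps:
b(u) = 9 - 3*u
327944 + d(b(-12), -386) = 327944 + (209 - 1*(-386)) = 327944 + (209 + 386) = 327944 + 595 = 328539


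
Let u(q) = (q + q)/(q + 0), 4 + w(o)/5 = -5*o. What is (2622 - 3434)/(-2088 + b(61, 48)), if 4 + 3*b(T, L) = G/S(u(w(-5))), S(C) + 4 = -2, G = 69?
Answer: 4872/12559 ≈ 0.38793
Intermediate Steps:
w(o) = -20 - 25*o (w(o) = -20 + 5*(-5*o) = -20 - 25*o)
u(q) = 2 (u(q) = (2*q)/q = 2)
S(C) = -6 (S(C) = -4 - 2 = -6)
b(T, L) = -31/6 (b(T, L) = -4/3 + (69/(-6))/3 = -4/3 + (69*(-⅙))/3 = -4/3 + (⅓)*(-23/2) = -4/3 - 23/6 = -31/6)
(2622 - 3434)/(-2088 + b(61, 48)) = (2622 - 3434)/(-2088 - 31/6) = -812/(-12559/6) = -812*(-6/12559) = 4872/12559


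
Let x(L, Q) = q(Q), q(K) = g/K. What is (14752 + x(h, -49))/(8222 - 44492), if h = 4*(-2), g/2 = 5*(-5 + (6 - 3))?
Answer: -120478/296205 ≈ -0.40674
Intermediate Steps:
g = -20 (g = 2*(5*(-5 + (6 - 3))) = 2*(5*(-5 + 3)) = 2*(5*(-2)) = 2*(-10) = -20)
h = -8
q(K) = -20/K
x(L, Q) = -20/Q
(14752 + x(h, -49))/(8222 - 44492) = (14752 - 20/(-49))/(8222 - 44492) = (14752 - 20*(-1/49))/(-36270) = (14752 + 20/49)*(-1/36270) = (722868/49)*(-1/36270) = -120478/296205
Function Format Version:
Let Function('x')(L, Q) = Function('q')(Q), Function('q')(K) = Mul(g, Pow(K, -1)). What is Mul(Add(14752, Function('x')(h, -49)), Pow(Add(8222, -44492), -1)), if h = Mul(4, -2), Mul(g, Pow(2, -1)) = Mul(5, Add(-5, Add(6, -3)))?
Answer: Rational(-120478, 296205) ≈ -0.40674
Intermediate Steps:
g = -20 (g = Mul(2, Mul(5, Add(-5, Add(6, -3)))) = Mul(2, Mul(5, Add(-5, 3))) = Mul(2, Mul(5, -2)) = Mul(2, -10) = -20)
h = -8
Function('q')(K) = Mul(-20, Pow(K, -1))
Function('x')(L, Q) = Mul(-20, Pow(Q, -1))
Mul(Add(14752, Function('x')(h, -49)), Pow(Add(8222, -44492), -1)) = Mul(Add(14752, Mul(-20, Pow(-49, -1))), Pow(Add(8222, -44492), -1)) = Mul(Add(14752, Mul(-20, Rational(-1, 49))), Pow(-36270, -1)) = Mul(Add(14752, Rational(20, 49)), Rational(-1, 36270)) = Mul(Rational(722868, 49), Rational(-1, 36270)) = Rational(-120478, 296205)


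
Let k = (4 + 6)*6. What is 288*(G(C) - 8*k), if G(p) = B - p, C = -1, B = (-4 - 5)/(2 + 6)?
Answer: -138276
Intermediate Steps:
B = -9/8 ≈ -1.1250
k = 60 (k = 10*6 = 60)
G(p) = -9/8 - p
288*(G(C) - 8*k) = 288*((-9/8 - 1*(-1)) - 8*60) = 288*((-9/8 + 1) - 480) = 288*(-⅛ - 480) = 288*(-3841/8) = -138276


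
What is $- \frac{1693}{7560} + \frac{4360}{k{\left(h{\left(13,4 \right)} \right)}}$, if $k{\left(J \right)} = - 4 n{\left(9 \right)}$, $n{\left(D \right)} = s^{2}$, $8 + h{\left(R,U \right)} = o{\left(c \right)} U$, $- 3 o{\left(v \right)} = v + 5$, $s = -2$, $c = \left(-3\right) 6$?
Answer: $- \frac{2061793}{7560} \approx -272.72$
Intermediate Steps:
$c = -18$
$o{\left(v \right)} = - \frac{5}{3} - \frac{v}{3}$ ($o{\left(v \right)} = - \frac{v + 5}{3} = - \frac{5 + v}{3} = - \frac{5}{3} - \frac{v}{3}$)
$h{\left(R,U \right)} = -8 + \frac{13 U}{3}$ ($h{\left(R,U \right)} = -8 + \left(- \frac{5}{3} - -6\right) U = -8 + \left(- \frac{5}{3} + 6\right) U = -8 + \frac{13 U}{3}$)
$n{\left(D \right)} = 4$ ($n{\left(D \right)} = \left(-2\right)^{2} = 4$)
$k{\left(J \right)} = -16$ ($k{\left(J \right)} = \left(-4\right) 4 = -16$)
$- \frac{1693}{7560} + \frac{4360}{k{\left(h{\left(13,4 \right)} \right)}} = - \frac{1693}{7560} + \frac{4360}{-16} = \left(-1693\right) \frac{1}{7560} + 4360 \left(- \frac{1}{16}\right) = - \frac{1693}{7560} - \frac{545}{2} = - \frac{2061793}{7560}$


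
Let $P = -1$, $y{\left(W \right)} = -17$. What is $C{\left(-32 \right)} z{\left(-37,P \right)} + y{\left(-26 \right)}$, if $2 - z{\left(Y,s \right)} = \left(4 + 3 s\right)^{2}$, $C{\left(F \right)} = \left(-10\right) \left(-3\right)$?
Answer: $13$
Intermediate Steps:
$C{\left(F \right)} = 30$
$z{\left(Y,s \right)} = 2 - \left(4 + 3 s\right)^{2}$
$C{\left(-32 \right)} z{\left(-37,P \right)} + y{\left(-26 \right)} = 30 \left(2 - \left(4 + 3 \left(-1\right)\right)^{2}\right) - 17 = 30 \left(2 - \left(4 - 3\right)^{2}\right) - 17 = 30 \left(2 - 1^{2}\right) - 17 = 30 \left(2 - 1\right) - 17 = 30 \cdot 1 - 17 = 30 - 17 = 13$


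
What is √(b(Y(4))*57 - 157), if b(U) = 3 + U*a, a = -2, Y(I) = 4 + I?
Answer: I*√898 ≈ 29.967*I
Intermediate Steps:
b(U) = 3 - 2*U (b(U) = 3 + U*(-2) = 3 - 2*U)
√(b(Y(4))*57 - 157) = √((3 - 2*(4 + 4))*57 - 157) = √((3 - 2*8)*57 - 157) = √((3 - 16)*57 - 157) = √(-13*57 - 157) = √(-741 - 157) = √(-898) = I*√898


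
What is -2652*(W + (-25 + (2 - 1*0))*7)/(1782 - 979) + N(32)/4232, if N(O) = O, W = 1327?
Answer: -148707956/38617 ≈ -3850.8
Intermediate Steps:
-2652*(W + (-25 + (2 - 1*0))*7)/(1782 - 979) + N(32)/4232 = -2652*(1327 + (-25 + (2 - 1*0))*7)/(1782 - 979) + 32/4232 = -2652/(803/(1327 + (-25 + (2 + 0))*7)) + 32*(1/4232) = -2652/(803/(1327 + (-25 + 2)*7)) + 4/529 = -2652/(803/(1327 - 23*7)) + 4/529 = -2652/(803/(1327 - 161)) + 4/529 = -2652/(803/1166) + 4/529 = -2652/(803*(1/1166)) + 4/529 = -2652/73/106 + 4/529 = -2652*106/73 + 4/529 = -281112/73 + 4/529 = -148707956/38617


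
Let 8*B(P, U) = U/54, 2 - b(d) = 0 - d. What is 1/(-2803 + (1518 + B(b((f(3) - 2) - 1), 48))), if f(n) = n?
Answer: -9/11564 ≈ -0.00077828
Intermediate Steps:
b(d) = 2 + d (b(d) = 2 - (0 - d) = 2 - (-1)*d = 2 + d)
B(P, U) = U/432 (B(P, U) = (U/54)/8 = U/432)
1/(-2803 + (1518 + B(b((f(3) - 2) - 1), 48))) = 1/(-2803 + (1518 + (1/432)*48)) = 1/(-2803 + (1518 + ⅑)) = 1/(-2803 + 13663/9) = 1/(-11564/9) = -9/11564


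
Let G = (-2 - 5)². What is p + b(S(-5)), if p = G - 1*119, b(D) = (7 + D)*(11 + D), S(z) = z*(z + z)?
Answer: 3407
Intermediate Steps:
S(z) = 2*z² (S(z) = z*(2*z) = 2*z²)
G = 49 (G = (-7)² = 49)
p = -70 (p = 49 - 1*119 = 49 - 119 = -70)
p + b(S(-5)) = -70 + (77 + (2*(-5)²)² + 18*(2*(-5)²)) = -70 + (77 + (2*25)² + 18*(2*25)) = -70 + (77 + 50² + 18*50) = -70 + (77 + 2500 + 900) = -70 + 3477 = 3407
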